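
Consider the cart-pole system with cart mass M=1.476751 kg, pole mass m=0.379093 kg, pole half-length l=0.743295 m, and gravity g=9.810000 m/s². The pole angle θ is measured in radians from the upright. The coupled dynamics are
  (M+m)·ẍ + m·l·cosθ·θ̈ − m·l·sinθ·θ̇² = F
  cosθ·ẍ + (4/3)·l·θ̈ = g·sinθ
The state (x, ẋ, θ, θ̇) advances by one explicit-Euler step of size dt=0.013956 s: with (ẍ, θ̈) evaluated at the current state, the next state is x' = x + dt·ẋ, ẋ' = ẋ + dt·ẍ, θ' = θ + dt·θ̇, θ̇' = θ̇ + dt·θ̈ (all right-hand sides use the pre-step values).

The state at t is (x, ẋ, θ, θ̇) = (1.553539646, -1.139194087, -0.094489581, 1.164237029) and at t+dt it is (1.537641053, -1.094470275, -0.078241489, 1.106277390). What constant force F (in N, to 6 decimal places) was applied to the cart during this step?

F = 4.818317 N

ẍ = (ẋ'−ẋ)/dt = (-1.094470275−-1.139194087)/0.013956 = 3.204630
θ̈ = (θ̇'−θ̇)/dt = (1.106277390−1.164237029)/0.013956 = -4.153027
sinθ=-0.094349, cosθ=0.995539
F = (M+m)·ẍ + m·l·cosθ·θ̈ − m·l·sinθ·θ̇² = 5.947293 + -1.165011 − -0.036035 = 4.818317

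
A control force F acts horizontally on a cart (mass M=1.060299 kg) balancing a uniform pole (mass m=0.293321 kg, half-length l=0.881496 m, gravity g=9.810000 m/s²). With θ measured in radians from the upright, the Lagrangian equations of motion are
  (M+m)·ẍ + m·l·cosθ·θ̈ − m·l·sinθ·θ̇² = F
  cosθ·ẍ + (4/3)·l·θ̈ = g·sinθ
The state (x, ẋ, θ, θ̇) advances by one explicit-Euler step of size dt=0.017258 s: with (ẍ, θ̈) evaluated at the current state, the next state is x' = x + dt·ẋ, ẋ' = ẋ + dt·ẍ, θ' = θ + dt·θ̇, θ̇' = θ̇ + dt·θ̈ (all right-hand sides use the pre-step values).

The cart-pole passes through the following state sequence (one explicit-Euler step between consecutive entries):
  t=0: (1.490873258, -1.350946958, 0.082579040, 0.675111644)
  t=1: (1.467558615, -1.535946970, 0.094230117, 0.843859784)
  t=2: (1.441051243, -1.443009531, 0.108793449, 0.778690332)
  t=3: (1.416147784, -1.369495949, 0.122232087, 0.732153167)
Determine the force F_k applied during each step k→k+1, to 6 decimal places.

step 0→1:
  ẍ = (ẋ'−ẋ)/dt = (-1.535946970−-1.350946958)/0.017258 = -10.719667
  θ̈ = (θ̇'−θ̇)/dt = (0.843859784−0.675111644)/0.017258 = 9.777966
  sinθ=0.082485, cosθ=0.996592
  F = (M+m)·ẍ + m·l·cosθ·θ̈ − m·l·sinθ·θ̇² = -14.510356 + 2.519588 − 0.009721 = -12.000488
step 1→2:
  ẍ = (ẋ'−ẋ)/dt = (-1.443009531−-1.535946970)/0.017258 = 5.385180
  θ̈ = (θ̇'−θ̇)/dt = (0.778690332−0.843859784)/0.017258 = -3.776188
  sinθ=0.094091, cosθ=0.995564
  F = (M+m)·ẍ + m·l·cosθ·θ̈ − m·l·sinθ·θ̇² = 7.289488 + -0.972044 − 0.017324 = 6.300119
step 2→3:
  ẍ = (ẋ'−ẋ)/dt = (-1.369495949−-1.443009531)/0.017258 = 4.259681
  θ̈ = (θ̇'−θ̇)/dt = (0.732153167−0.778690332)/0.017258 = -2.696556
  sinθ=0.108579, cosθ=0.994088
  F = (M+m)·ẍ + m·l·cosθ·θ̈ − m·l·sinθ·θ̇² = 5.765990 + -0.693103 − 0.017023 = 5.055864

F_0 = -12.000488 N
F_1 = 6.300119 N
F_2 = 5.055864 N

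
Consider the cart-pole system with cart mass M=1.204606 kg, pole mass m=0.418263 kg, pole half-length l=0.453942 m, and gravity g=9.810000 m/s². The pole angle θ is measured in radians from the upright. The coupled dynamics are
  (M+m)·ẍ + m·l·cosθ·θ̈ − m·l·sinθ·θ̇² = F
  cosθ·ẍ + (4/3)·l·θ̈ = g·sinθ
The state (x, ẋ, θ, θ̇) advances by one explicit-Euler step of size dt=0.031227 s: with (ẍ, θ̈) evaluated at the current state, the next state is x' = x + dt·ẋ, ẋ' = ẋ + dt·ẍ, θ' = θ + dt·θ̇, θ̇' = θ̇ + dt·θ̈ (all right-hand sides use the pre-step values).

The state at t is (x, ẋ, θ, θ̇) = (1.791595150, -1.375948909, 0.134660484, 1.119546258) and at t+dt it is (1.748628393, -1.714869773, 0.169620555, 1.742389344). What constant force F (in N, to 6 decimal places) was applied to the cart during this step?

ẍ = (ẋ'−ẋ)/dt = (-1.714869773−-1.375948909)/0.031227 = -10.853456
θ̈ = (θ̇'−θ̇)/dt = (1.742389344−1.119546258)/0.031227 = 19.945659
sinθ=0.134254, cosθ=0.990947
F = (M+m)·ẍ + m·l·cosθ·θ̈ − m·l·sinθ·θ̇² = -17.613737 + 3.752741 − 0.031949 = -13.892945

F = -13.892945 N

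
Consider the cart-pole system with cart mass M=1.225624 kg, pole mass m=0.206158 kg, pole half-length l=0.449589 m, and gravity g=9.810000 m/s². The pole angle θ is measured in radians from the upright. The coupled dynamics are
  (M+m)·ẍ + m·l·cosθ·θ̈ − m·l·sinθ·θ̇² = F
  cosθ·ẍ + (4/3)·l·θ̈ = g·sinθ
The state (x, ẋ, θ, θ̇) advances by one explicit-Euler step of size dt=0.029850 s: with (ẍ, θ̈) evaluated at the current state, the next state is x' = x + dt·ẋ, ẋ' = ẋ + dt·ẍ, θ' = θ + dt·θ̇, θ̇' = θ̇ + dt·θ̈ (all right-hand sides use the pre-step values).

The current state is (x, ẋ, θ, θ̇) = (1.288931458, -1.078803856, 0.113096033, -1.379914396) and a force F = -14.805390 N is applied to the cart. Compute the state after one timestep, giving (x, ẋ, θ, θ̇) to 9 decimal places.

(1.256729163, -1.427808604, 0.071905588, -0.746298521)

sinθ=0.112855091, cosθ=0.993611458
temp = (F + m·l·θ̇²·sinθ)/(M+m) = (-14.805390 + 0.019917798)/1.431782 = -10.326622490
θ̈ = (g·sinθ − cosθ·temp)/(l·(4/3 − m·cos²θ/(M+m))) = 21.226662485
ẍ = temp − m·l·θ̈·cosθ/(M+m) = -11.691951369
Euler: x'=1.288931458+0.029850·-1.078803856=1.256729163, ẋ'=-1.078803856+0.029850·-11.691951369=-1.427808604
       θ'=0.113096033+0.029850·-1.379914396=0.071905588, θ̇'=-1.379914396+0.029850·21.226662485=-0.746298521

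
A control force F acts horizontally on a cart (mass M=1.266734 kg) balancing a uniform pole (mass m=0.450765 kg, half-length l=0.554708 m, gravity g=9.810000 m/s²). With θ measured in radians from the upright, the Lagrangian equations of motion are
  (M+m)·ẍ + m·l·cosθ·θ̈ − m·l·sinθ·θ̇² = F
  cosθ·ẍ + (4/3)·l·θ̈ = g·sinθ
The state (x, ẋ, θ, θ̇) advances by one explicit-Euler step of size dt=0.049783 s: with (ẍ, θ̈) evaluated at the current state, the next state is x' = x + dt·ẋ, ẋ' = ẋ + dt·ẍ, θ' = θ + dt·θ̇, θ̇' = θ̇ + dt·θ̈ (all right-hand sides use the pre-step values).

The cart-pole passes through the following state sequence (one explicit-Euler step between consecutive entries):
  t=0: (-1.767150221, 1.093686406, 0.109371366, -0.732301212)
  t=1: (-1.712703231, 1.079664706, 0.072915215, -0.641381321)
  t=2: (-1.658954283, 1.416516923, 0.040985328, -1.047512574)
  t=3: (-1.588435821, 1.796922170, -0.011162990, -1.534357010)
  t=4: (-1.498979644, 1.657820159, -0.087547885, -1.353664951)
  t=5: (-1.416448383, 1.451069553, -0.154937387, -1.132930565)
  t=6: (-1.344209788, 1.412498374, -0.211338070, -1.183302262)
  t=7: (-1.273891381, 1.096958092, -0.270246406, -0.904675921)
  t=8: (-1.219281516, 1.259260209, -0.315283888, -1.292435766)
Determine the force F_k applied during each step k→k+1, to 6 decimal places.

step 0→1:
  ẍ = (ẋ'−ẋ)/dt = (1.079664706−1.093686406)/0.049783 = -0.281656
  θ̈ = (θ̇'−θ̇)/dt = (-0.641381321−-0.732301212)/0.049783 = 1.826324
  sinθ=0.109153, cosθ=0.994025
  F = (M+m)·ẍ + m·l·cosθ·θ̈ − m·l·sinθ·θ̇² = -0.483745 + 0.453931 − 0.014636 = -0.044450
step 1→2:
  ẍ = (ẋ'−ẋ)/dt = (1.416516923−1.079664706)/0.049783 = 6.766411
  θ̈ = (θ̇'−θ̇)/dt = (-1.047512574−-0.641381321)/0.049783 = -8.158031
  sinθ=0.072851, cosθ=0.997343
  F = (M+m)·ẍ + m·l·cosθ·θ̈ − m·l·sinθ·θ̇² = 11.621303 + -2.034438 − 0.007493 = 9.579372
step 2→3:
  ẍ = (ẋ'−ẋ)/dt = (1.796922170−1.416516923)/0.049783 = 7.641268
  θ̈ = (θ̇'−θ̇)/dt = (-1.534357010−-1.047512574)/0.049783 = -9.779331
  sinθ=0.040974, cosθ=0.999160
  F = (M+m)·ẍ + m·l·cosθ·θ̈ − m·l·sinθ·θ̇² = 13.123870 + -2.443199 − 0.011242 = 10.669429
step 3→4:
  ẍ = (ẋ'−ẋ)/dt = (1.657820159−1.796922170)/0.049783 = -2.794167
  θ̈ = (θ̇'−θ̇)/dt = (-1.353664951−-1.534357010)/0.049783 = 3.629594
  sinθ=-0.011163, cosθ=0.999938
  F = (M+m)·ẍ + m·l·cosθ·θ̈ − m·l·sinθ·θ̇² = -4.798979 + 0.907498 − -0.006571 = -3.884910
step 4→5:
  ẍ = (ẋ'−ẋ)/dt = (1.451069553−1.657820159)/0.049783 = -4.153036
  θ̈ = (θ̇'−θ̇)/dt = (-1.132930565−-1.353664951)/0.049783 = 4.433931
  sinθ=-0.087436, cosθ=0.996170
  F = (M+m)·ẍ + m·l·cosθ·θ̈ − m·l·sinθ·θ̇² = -7.132836 + 1.104427 − -0.040062 = -5.988347
step 5→6:
  ẍ = (ẋ'−ẋ)/dt = (1.412498374−1.451069553)/0.049783 = -0.774786
  θ̈ = (θ̇'−θ̇)/dt = (-1.183302262−-1.132930565)/0.049783 = -1.011825
  sinθ=-0.154318, cosθ=0.988021
  F = (M+m)·ẍ + m·l·cosθ·θ̈ − m·l·sinθ·θ̇² = -1.330694 + -0.249969 − -0.049527 = -1.531137
step 6→7:
  ẍ = (ẋ'−ẋ)/dt = (1.096958092−1.412498374)/0.049783 = -6.338314
  θ̈ = (θ̇'−θ̇)/dt = (-0.904675921−-1.183302262)/0.049783 = 5.596817
  sinθ=-0.209768, cosθ=0.977751
  F = (M+m)·ẍ + m·l·cosθ·θ̈ − m·l·sinθ·θ̇² = -10.886048 + 1.368309 − -0.073442 = -9.444297
step 7→8:
  ẍ = (ẋ'−ẋ)/dt = (1.259260209−1.096958092)/0.049783 = 3.260192
  θ̈ = (θ̇'−θ̇)/dt = (-1.292435766−-0.904675921)/0.049783 = -7.789001
  sinθ=-0.266969, cosθ=0.963705
  F = (M+m)·ẍ + m·l·cosθ·θ̈ − m·l·sinθ·θ̇² = 5.599376 + -1.876898 − -0.054634 = 3.777112

F_0 = -0.044450 N
F_1 = 9.579372 N
F_2 = 10.669429 N
F_3 = -3.884910 N
F_4 = -5.988347 N
F_5 = -1.531137 N
F_6 = -9.444297 N
F_7 = 3.777112 N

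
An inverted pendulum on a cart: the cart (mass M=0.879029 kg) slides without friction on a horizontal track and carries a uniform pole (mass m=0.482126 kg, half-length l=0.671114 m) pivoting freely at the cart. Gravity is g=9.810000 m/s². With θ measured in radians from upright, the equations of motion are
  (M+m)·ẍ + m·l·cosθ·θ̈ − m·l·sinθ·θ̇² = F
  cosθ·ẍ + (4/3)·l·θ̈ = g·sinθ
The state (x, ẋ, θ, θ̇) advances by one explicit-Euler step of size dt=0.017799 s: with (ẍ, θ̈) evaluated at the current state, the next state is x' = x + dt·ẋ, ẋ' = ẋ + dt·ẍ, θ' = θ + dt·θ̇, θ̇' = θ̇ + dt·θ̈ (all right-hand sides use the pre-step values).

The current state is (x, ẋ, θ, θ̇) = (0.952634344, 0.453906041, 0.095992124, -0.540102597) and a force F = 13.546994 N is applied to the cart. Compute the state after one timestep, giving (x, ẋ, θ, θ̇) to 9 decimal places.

(0.960713418, 0.688490362, 0.086378838, -0.782351769)

sinθ=0.095844772, cosθ=0.995396293
temp = (F + m·l·θ̇²·sinθ)/(M+m) = (13.546994 + 0.009046442)/1.361155 = 9.959218783
θ̈ = (g·sinθ − cosθ·temp)/(l·(4/3 − m·cos²θ/(M+m))) = -13.610268667
ẍ = temp − m·l·θ̈·cosθ/(M+m) = 13.179634857
Euler: x'=0.952634344+0.017799·0.453906041=0.960713418, ẋ'=0.453906041+0.017799·13.179634857=0.688490362
       θ'=0.095992124+0.017799·-0.540102597=0.086378838, θ̇'=-0.540102597+0.017799·-13.610268667=-0.782351769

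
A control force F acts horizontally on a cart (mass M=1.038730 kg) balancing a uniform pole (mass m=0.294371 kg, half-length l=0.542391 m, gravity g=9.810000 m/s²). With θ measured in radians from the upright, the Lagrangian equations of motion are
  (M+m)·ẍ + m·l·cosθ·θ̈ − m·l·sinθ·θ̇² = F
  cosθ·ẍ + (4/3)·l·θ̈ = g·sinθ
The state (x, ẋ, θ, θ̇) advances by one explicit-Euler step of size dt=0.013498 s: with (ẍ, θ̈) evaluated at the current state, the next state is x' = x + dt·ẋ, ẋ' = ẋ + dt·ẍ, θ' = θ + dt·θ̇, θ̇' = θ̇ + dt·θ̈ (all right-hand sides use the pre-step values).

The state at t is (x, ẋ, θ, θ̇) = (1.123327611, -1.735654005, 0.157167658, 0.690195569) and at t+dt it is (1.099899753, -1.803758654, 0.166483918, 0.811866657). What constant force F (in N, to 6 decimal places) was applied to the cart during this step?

ẍ = (ẋ'−ẋ)/dt = (-1.803758654−-1.735654005)/0.013498 = -5.045536
θ̈ = (θ̇'−θ̇)/dt = (0.811866657−0.690195569)/0.013498 = 9.014009
sinθ=0.156521, cosθ=0.987675
F = (M+m)·ẍ + m·l·cosθ·θ̈ − m·l·sinθ·θ̇² = -6.726209 + 1.421475 − 0.011905 = -5.316639

F = -5.316639 N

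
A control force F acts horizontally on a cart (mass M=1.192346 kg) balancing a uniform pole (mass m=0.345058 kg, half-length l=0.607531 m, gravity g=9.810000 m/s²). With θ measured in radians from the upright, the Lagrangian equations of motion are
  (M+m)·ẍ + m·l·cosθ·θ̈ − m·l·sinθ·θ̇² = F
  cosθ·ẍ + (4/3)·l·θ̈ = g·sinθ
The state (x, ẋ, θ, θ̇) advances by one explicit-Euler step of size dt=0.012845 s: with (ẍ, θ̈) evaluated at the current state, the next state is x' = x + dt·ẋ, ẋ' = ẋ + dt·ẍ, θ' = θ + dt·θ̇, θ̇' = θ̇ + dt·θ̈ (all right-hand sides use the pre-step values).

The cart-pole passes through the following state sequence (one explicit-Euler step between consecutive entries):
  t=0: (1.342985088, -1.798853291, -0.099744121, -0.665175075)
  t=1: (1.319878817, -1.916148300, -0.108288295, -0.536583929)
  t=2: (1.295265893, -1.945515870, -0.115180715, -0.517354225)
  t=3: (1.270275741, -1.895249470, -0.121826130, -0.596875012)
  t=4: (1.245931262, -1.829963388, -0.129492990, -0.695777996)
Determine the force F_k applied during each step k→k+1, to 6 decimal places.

step 0→1:
  ẍ = (ẋ'−ẋ)/dt = (-1.916148300−-1.798853291)/0.012845 = -9.131569
  θ̈ = (θ̇'−θ̇)/dt = (-0.536583929−-0.665175075)/0.012845 = 10.010988
  sinθ=-0.099579, cosθ=0.995030
  F = (M+m)·ẍ + m·l·cosθ·θ̈ − m·l·sinθ·θ̇² = -14.038911 + 2.088207 − -0.009236 = -11.941468
step 1→2:
  ẍ = (ẋ'−ẋ)/dt = (-1.945515870−-1.916148300)/0.012845 = -2.286304
  θ̈ = (θ̇'−θ̇)/dt = (-0.517354225−-0.536583929)/0.012845 = 1.497058
  sinθ=-0.108077, cosθ=0.994143
  F = (M+m)·ẍ + m·l·cosθ·θ̈ − m·l·sinθ·θ̇² = -3.514972 + 0.311995 − -0.006523 = -3.196454
step 2→3:
  ẍ = (ẋ'−ẋ)/dt = (-1.895249470−-1.945515870)/0.012845 = 3.913305
  θ̈ = (θ̇'−θ̇)/dt = (-0.596875012−-0.517354225)/0.012845 = -6.190797
  sinθ=-0.114926, cosθ=0.993374
  F = (M+m)·ẍ + m·l·cosθ·θ̈ − m·l·sinθ·θ̇² = 6.016330 + -1.289199 − -0.006448 = 4.733580
step 3→4:
  ẍ = (ẋ'−ẋ)/dt = (-1.829963388−-1.895249470)/0.012845 = 5.082607
  θ̈ = (θ̇'−θ̇)/dt = (-0.695777996−-0.596875012)/0.012845 = -7.699726
  sinθ=-0.121525, cosθ=0.992588
  F = (M+m)·ẍ + m·l·cosθ·θ̈ − m·l·sinθ·θ̇² = 7.814020 + -1.602157 − -0.009076 = 6.220939

F_0 = -11.941468 N
F_1 = -3.196454 N
F_2 = 4.733580 N
F_3 = 6.220939 N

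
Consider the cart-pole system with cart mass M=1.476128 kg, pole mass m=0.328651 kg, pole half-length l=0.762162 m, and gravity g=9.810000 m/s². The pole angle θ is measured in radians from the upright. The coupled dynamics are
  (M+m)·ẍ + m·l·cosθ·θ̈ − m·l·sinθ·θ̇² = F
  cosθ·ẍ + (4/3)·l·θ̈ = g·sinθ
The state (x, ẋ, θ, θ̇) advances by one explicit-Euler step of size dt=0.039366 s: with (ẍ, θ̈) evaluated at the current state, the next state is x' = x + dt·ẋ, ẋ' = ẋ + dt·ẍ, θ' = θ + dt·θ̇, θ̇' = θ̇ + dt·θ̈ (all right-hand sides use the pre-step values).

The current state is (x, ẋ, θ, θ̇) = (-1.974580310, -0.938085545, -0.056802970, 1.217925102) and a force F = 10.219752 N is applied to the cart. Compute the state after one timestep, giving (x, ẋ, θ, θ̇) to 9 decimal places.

sinθ=-0.056772428, cosθ=0.998387145
temp = (F + m·l·θ̇²·sinθ)/(M+m) = (10.219752 + -0.021094094)/1.804779 = 5.650917872
θ̈ = (g·sinθ − cosθ·temp)/(l·(4/3 − m·cos²θ/(M+m))) = -7.061088583
ẍ = temp − m·l·θ̈·cosθ/(M+m) = 6.629345846
Euler: x'=-1.974580310+0.039366·-0.938085545=-2.011508986, ẋ'=-0.938085545+0.039366·6.629345846=-0.677114716
       θ'=-0.056802970+0.039366·1.217925102=-0.008858130, θ̇'=1.217925102+0.039366·-7.061088583=0.939958289

(-2.011508986, -0.677114716, -0.008858130, 0.939958289)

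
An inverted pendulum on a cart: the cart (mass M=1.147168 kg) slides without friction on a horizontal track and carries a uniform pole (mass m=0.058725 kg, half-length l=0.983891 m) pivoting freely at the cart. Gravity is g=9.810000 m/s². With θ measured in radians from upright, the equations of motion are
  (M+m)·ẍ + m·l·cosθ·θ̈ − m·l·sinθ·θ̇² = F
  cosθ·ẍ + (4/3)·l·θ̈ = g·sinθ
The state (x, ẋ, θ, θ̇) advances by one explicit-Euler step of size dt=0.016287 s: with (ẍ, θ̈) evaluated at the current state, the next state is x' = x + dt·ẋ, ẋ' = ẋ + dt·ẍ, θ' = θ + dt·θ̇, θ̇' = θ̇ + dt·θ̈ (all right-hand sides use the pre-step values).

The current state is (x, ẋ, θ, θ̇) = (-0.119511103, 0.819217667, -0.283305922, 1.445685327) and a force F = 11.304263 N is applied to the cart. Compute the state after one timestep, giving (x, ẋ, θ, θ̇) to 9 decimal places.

(-0.106168505, 0.978363728, -0.259760045, 1.295162403)

sinθ=-0.279531307, cosθ=0.960136578
temp = (F + m·l·θ̇²·sinθ)/(M+m) = (11.304263 + -0.033755770)/1.205893 = 9.346191769
θ̈ = (g·sinθ − cosθ·temp)/(l·(4/3 − m·cos²θ/(M+m))) = -9.241906043
ẍ = temp − m·l·θ̈·cosθ/(M+m) = 9.771355102
Euler: x'=-0.119511103+0.016287·0.819217667=-0.106168505, ẋ'=0.819217667+0.016287·9.771355102=0.978363728
       θ'=-0.283305922+0.016287·1.445685327=-0.259760045, θ̇'=1.445685327+0.016287·-9.241906043=1.295162403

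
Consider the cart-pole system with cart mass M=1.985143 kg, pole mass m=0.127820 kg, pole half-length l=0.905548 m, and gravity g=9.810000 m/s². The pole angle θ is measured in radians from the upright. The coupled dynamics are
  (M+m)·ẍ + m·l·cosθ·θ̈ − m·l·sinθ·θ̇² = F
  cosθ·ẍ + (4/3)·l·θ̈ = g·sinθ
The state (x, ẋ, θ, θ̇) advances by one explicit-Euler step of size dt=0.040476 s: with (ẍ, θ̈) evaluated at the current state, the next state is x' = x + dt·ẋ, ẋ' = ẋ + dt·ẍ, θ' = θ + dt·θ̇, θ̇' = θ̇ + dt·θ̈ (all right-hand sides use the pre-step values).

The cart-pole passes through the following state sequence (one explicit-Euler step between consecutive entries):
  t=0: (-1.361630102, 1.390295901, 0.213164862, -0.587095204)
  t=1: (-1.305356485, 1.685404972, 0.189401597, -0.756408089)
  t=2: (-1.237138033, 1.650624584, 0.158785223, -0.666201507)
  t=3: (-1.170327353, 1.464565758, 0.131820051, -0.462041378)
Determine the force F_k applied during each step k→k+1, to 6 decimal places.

step 0→1:
  ẍ = (ẋ'−ẋ)/dt = (1.685404972−1.390295901)/0.040476 = 7.290964
  θ̈ = (θ̇'−θ̇)/dt = (-0.756408089−-0.587095204)/0.040476 = -4.183044
  sinθ=0.211554, cosθ=0.977366
  F = (M+m)·ẍ + m·l·cosθ·θ̈ − m·l·sinθ·θ̇² = 15.405538 + -0.473217 − 0.008440 = 14.923881
step 1→2:
  ẍ = (ẋ'−ẋ)/dt = (1.650624584−1.685404972)/0.040476 = -0.859284
  θ̈ = (θ̇'−θ̇)/dt = (-0.666201507−-0.756408089)/0.040476 = 2.228644
  sinθ=0.188271, cosθ=0.982117
  F = (M+m)·ẍ + m·l·cosθ·θ̈ − m·l·sinθ·θ̇² = -1.815636 + 0.253346 − 0.012468 = -1.574758
step 2→3:
  ẍ = (ẋ'−ẋ)/dt = (1.464565758−1.650624584)/0.040476 = -4.596769
  θ̈ = (θ̇'−θ̇)/dt = (-0.462041378−-0.666201507)/0.040476 = 5.043980
  sinθ=0.158119, cosθ=0.987420
  F = (M+m)·ẍ + m·l·cosθ·θ̈ − m·l·sinθ·θ̇² = -9.712803 + 0.576482 − 0.008123 = -9.144444

F_0 = 14.923881 N
F_1 = -1.574758 N
F_2 = -9.144444 N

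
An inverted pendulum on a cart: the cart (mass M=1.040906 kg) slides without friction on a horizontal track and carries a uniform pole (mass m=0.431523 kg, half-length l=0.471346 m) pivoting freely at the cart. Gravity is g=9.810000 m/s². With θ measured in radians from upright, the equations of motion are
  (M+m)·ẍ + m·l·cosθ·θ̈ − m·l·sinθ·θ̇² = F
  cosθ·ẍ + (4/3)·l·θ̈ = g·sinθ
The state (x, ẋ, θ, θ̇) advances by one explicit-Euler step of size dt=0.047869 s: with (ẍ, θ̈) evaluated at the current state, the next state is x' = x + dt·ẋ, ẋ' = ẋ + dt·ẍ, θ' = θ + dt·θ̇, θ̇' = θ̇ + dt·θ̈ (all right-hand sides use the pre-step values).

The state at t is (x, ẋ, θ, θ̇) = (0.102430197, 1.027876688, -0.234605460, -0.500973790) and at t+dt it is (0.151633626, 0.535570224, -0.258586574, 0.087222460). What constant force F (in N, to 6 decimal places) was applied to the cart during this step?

ẍ = (ẋ'−ẋ)/dt = (0.535570224−1.027876688)/0.047869 = -10.284453
θ̈ = (θ̇'−θ̇)/dt = (0.087222460−-0.500973790)/0.047869 = 12.287624
sinθ=-0.232459, cosθ=0.972606
F = (M+m)·ẍ + m·l·cosθ·θ̈ − m·l·sinθ·θ̇² = -15.143126 + 2.430797 − -0.011866 = -12.700463

F = -12.700463 N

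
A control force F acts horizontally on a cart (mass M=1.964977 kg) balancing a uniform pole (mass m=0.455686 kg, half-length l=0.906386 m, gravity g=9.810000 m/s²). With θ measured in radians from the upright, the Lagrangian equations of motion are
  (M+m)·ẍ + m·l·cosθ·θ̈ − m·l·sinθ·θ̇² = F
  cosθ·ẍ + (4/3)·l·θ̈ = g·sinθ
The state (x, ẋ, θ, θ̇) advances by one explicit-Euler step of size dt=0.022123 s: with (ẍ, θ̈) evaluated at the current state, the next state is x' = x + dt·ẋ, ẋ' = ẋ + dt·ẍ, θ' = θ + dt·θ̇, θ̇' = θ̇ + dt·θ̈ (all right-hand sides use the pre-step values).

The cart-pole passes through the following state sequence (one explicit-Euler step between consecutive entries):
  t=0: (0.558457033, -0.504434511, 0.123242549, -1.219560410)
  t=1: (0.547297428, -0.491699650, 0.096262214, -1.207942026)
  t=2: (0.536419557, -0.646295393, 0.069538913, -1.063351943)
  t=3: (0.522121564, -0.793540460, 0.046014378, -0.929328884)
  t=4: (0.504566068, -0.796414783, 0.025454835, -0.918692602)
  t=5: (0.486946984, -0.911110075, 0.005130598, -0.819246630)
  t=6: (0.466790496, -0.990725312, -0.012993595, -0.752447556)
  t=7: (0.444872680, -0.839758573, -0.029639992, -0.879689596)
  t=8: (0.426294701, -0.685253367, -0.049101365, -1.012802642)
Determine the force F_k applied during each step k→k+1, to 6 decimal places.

F_0 = 1.533176 N
F_1 = -14.286600 N
F_2 = -13.647659 N
F_3 = -0.132547 N
F_4 = -10.702632 N
F_5 = -7.465698 N
F_6 = 14.146219 N
F_7 = 14.431108 N

step 0→1:
  ẍ = (ẋ'−ẋ)/dt = (-0.491699650−-0.504434511)/0.022123 = 0.575639
  θ̈ = (θ̇'−θ̇)/dt = (-1.207942026−-1.219560410)/0.022123 = 0.525172
  sinθ=0.122931, cosθ=0.992415
  F = (M+m)·ẍ + m·l·cosθ·θ̈ − m·l·sinθ·θ̇² = 1.393428 + 0.215265 − 0.075517 = 1.533176
step 1→2:
  ẍ = (ẋ'−ẋ)/dt = (-0.646295393−-0.491699650)/0.022123 = -6.988010
  θ̈ = (θ̇'−θ̇)/dt = (-1.063351943−-1.207942026)/0.022123 = 6.535736
  sinθ=0.096114, cosθ=0.995370
  F = (M+m)·ẍ + m·l·cosθ·θ̈ − m·l·sinθ·θ̇² = -16.915617 + 2.686941 − 0.057924 = -14.286600
step 2→3:
  ẍ = (ẋ'−ẋ)/dt = (-0.793540460−-0.646295393)/0.022123 = -6.655746
  θ̈ = (θ̇'−θ̇)/dt = (-0.929328884−-1.063351943)/0.022123 = 6.058087
  sinθ=0.069483, cosθ=0.997583
  F = (M+m)·ẍ + m·l·cosθ·θ̈ − m·l·sinθ·θ̇² = -16.111318 + 2.496109 − 0.032450 = -13.647659
step 3→4:
  ẍ = (ẋ'−ẋ)/dt = (-0.796414783−-0.793540460)/0.022123 = -0.129925
  θ̈ = (θ̇'−θ̇)/dt = (-0.918692602−-0.929328884)/0.022123 = 0.480779
  sinθ=0.045998, cosθ=0.998942
  F = (M+m)·ẍ + m·l·cosθ·θ̈ − m·l·sinθ·θ̇² = -0.314504 + 0.198365 − 0.016408 = -0.132547
step 4→5:
  ẍ = (ẋ'−ẋ)/dt = (-0.911110075−-0.796414783)/0.022123 = -5.184437
  θ̈ = (θ̇'−θ̇)/dt = (-0.819246630−-0.918692602)/0.022123 = 4.495140
  sinθ=0.025452, cosθ=0.999676
  F = (M+m)·ẍ + m·l·cosθ·θ̈ − m·l·sinθ·θ̇² = -12.549774 + 1.856014 − 0.008872 = -10.702632
step 5→6:
  ẍ = (ẋ'−ẋ)/dt = (-0.990725312−-0.911110075)/0.022123 = -3.598754
  θ̈ = (θ̇'−θ̇)/dt = (-0.752447556−-0.819246630)/0.022123 = 3.019440
  sinθ=0.005131, cosθ=0.999987
  F = (M+m)·ẍ + m·l·cosθ·θ̈ − m·l·sinθ·θ̇² = -8.711371 + 1.247095 − 0.001422 = -7.465698
step 6→7:
  ẍ = (ẋ'−ẋ)/dt = (-0.839758573−-0.990725312)/0.022123 = 6.823972
  θ̈ = (θ̇'−θ̇)/dt = (-0.879689596−-0.752447556)/0.022123 = -5.751573
  sinθ=-0.012993, cosθ=0.999916
  F = (M+m)·ẍ + m·l·cosθ·θ̈ − m·l·sinθ·θ̇² = 16.518537 + -2.375357 − -0.003038 = 14.146219
step 7→8:
  ẍ = (ẋ'−ẋ)/dt = (-0.685253367−-0.839758573)/0.022123 = 6.983917
  θ̈ = (θ̇'−θ̇)/dt = (-1.012802642−-0.879689596)/0.022123 = -6.016953
  sinθ=-0.029636, cosθ=0.999561
  F = (M+m)·ẍ + m·l·cosθ·θ̈ − m·l·sinθ·θ̇² = 16.905711 + -2.484075 − -0.009472 = 14.431108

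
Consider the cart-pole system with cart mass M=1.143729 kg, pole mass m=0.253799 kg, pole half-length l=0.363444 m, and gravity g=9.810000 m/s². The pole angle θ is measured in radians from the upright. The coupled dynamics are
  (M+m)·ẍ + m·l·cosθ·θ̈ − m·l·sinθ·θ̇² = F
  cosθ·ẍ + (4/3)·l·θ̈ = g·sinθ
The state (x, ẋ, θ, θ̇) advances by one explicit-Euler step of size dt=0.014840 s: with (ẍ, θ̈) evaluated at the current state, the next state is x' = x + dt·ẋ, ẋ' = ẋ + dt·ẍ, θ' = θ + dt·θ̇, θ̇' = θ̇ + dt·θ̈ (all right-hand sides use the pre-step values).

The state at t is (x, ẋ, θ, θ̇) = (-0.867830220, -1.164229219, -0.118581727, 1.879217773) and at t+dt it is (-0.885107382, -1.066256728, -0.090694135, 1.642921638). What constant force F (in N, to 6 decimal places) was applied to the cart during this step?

ẍ = (ẋ'−ẋ)/dt = (-1.066256728−-1.164229219)/0.014840 = 6.601920
θ̈ = (θ̇'−θ̇)/dt = (1.642921638−1.879217773)/0.014840 = -15.922920
sinθ=-0.118304, cosθ=0.992977
F = (M+m)·ẍ + m·l·cosθ·θ̈ − m·l·sinθ·θ̇² = 9.226368 + -1.458443 − -0.038537 = 7.806462

F = 7.806462 N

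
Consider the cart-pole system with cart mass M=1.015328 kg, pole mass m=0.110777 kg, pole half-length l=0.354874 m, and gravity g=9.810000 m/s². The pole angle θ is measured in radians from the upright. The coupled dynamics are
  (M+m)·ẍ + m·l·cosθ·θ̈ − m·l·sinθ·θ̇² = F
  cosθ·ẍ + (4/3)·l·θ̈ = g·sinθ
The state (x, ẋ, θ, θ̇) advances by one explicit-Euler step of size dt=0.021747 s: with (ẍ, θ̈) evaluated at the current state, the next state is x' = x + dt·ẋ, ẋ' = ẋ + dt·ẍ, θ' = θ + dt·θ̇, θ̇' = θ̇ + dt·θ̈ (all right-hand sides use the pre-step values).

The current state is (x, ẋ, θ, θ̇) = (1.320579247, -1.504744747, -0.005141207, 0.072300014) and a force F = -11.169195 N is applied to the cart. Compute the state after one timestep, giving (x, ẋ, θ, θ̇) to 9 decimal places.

(1.287855563, -1.737534480, -0.003568899, 0.561959398)

sinθ=-0.005141184, cosθ=0.999986784
temp = (F + m·l·θ̇²·sinθ)/(M+m) = (-11.169195 + -0.000001056)/1.126105 = -9.918432168
θ̈ = (g·sinθ − cosθ·temp)/(l·(4/3 − m·cos²θ/(M+m))) = 22.516180807
ẍ = temp − m·l·θ̈·cosθ/(M+m) = -10.704452685
Euler: x'=1.320579247+0.021747·-1.504744747=1.287855563, ẋ'=-1.504744747+0.021747·-10.704452685=-1.737534480
       θ'=-0.005141207+0.021747·0.072300014=-0.003568899, θ̇'=0.072300014+0.021747·22.516180807=0.561959398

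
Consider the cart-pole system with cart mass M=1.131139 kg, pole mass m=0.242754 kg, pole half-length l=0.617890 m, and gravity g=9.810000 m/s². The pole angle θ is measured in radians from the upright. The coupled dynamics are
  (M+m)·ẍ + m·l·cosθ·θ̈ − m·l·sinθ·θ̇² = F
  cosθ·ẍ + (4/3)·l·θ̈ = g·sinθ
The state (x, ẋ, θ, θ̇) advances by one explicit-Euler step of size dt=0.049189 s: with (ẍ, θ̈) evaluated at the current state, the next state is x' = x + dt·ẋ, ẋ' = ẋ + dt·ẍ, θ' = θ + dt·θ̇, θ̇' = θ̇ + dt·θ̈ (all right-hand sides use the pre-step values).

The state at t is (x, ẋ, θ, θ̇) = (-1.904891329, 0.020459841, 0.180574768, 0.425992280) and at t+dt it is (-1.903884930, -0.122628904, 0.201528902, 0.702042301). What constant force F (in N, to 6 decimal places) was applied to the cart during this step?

F = -3.173395 N

ẍ = (ẋ'−ẋ)/dt = (-0.122628904−0.020459841)/0.049189 = -2.908958
θ̈ = (θ̇'−θ̇)/dt = (0.702042301−0.425992280)/0.049189 = 5.612028
sinθ=0.179595, cosθ=0.983741
F = (M+m)·ẍ + m·l·cosθ·θ̈ − m·l·sinθ·θ̇² = -3.996597 + 0.828091 − 0.004888 = -3.173395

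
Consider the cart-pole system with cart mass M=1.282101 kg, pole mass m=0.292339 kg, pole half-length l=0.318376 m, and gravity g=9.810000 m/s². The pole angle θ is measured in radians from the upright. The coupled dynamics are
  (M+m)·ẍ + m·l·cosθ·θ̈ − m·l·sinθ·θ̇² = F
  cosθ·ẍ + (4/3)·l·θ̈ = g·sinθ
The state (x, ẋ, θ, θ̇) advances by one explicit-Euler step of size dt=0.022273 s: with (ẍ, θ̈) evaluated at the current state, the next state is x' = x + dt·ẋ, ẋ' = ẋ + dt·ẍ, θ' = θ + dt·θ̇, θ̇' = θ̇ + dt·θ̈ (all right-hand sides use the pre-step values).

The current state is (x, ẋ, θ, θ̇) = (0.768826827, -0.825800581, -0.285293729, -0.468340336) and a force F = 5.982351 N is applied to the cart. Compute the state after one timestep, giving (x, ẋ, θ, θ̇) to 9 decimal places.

(0.750433771, -0.719389525, -0.295725073, -0.853742619)

sinθ=-0.281439320, cosθ=0.959579027
temp = (F + m·l·θ̇²·sinθ)/(M+m) = (5.982351 + -0.005745595)/1.574440 = 3.796019795
θ̈ = (g·sinθ − cosθ·temp)/(l·(4/3 − m·cos²θ/(M+m))) = -17.303564069
ẍ = temp − m·l·θ̈·cosθ/(M+m) = 4.777580755
Euler: x'=0.768826827+0.022273·-0.825800581=0.750433771, ẋ'=-0.825800581+0.022273·4.777580755=-0.719389525
       θ'=-0.285293729+0.022273·-0.468340336=-0.295725073, θ̇'=-0.468340336+0.022273·-17.303564069=-0.853742619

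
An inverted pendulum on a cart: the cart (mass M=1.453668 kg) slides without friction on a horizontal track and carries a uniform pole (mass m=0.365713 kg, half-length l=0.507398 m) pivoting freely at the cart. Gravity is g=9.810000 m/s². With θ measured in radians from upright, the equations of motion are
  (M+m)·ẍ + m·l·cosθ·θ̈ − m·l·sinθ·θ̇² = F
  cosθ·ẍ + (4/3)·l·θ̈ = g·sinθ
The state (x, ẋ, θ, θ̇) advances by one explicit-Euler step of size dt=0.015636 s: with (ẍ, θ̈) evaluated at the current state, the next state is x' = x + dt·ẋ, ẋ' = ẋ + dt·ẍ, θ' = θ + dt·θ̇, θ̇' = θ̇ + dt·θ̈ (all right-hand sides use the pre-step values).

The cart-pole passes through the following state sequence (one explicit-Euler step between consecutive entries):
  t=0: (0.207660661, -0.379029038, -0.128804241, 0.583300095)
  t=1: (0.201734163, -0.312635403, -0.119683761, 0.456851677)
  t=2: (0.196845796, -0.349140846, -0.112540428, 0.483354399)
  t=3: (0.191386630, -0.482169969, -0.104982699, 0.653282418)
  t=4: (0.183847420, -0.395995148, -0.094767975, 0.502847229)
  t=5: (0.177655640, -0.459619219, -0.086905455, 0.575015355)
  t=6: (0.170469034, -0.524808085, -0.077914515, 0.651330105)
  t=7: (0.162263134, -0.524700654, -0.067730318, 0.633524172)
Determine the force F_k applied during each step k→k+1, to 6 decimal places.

step 0→1:
  ẍ = (ẋ'−ẋ)/dt = (-0.312635403−-0.379029038)/0.015636 = 4.246203
  θ̈ = (θ̇'−θ̇)/dt = (0.456851677−0.583300095)/0.015636 = -8.087005
  sinθ=-0.128448, cosθ=0.991716
  F = (M+m)·ẍ + m·l·cosθ·θ̈ − m·l·sinθ·θ̇² = 7.725462 + -1.488210 − -0.008110 = 6.245361
step 1→2:
  ẍ = (ẋ'−ẋ)/dt = (-0.349140846−-0.312635403)/0.015636 = -2.334705
  θ̈ = (θ̇'−θ̇)/dt = (0.483354399−0.456851677)/0.015636 = 1.694981
  sinθ=-0.119398, cosθ=0.992846
  F = (M+m)·ẍ + m·l·cosθ·θ̈ − m·l·sinθ·θ̇² = -4.247717 + 0.312274 − -0.004624 = -3.930819
step 2→3:
  ẍ = (ẋ'−ẋ)/dt = (-0.482169969−-0.349140846)/0.015636 = -8.507874
  θ̈ = (θ̇'−θ̇)/dt = (0.653282418−0.483354399)/0.015636 = 10.867742
  sinθ=-0.112303, cosθ=0.993674
  F = (M+m)·ẍ + m·l·cosθ·θ̈ − m·l·sinθ·θ̇² = -15.479065 + 2.003883 − -0.004869 = -13.470313
step 3→4:
  ẍ = (ẋ'−ẋ)/dt = (-0.395995148−-0.482169969)/0.015636 = 5.511309
  θ̈ = (θ̇'−θ̇)/dt = (0.502847229−0.653282418)/0.015636 = -9.621079
  sinθ=-0.104790, cosθ=0.994494
  F = (M+m)·ẍ + m·l·cosθ·θ̈ − m·l·sinθ·θ̇² = 10.027170 + -1.775478 − -0.008299 = 8.259991
step 4→5:
  ẍ = (ẋ'−ẋ)/dt = (-0.459619219−-0.395995148)/0.015636 = -4.069076
  θ̈ = (θ̇'−θ̇)/dt = (0.575015355−0.502847229)/0.015636 = 4.615511
  sinθ=-0.094626, cosθ=0.995513
  F = (M+m)·ẍ + m·l·cosθ·θ̈ − m·l·sinθ·θ̇² = -7.403199 + 0.852621 − -0.004440 = -6.546139
step 5→6:
  ẍ = (ẋ'−ẋ)/dt = (-0.524808085−-0.459619219)/0.015636 = -4.169152
  θ̈ = (θ̇'−θ̇)/dt = (0.651330105−0.575015355)/0.015636 = 4.880708
  sinθ=-0.086796, cosθ=0.996226
  F = (M+m)·ẍ + m·l·cosθ·θ̈ − m·l·sinθ·θ̇² = -7.585277 + 0.902256 − -0.005325 = -6.677695
step 6→7:
  ẍ = (ẋ'−ẋ)/dt = (-0.524700654−-0.524808085)/0.015636 = 0.006871
  θ̈ = (θ̇'−θ̇)/dt = (0.633524172−0.651330105)/0.015636 = -1.138778
  sinθ=-0.077836, cosθ=0.996966
  F = (M+m)·ẍ + m·l·cosθ·θ̈ − m·l·sinθ·θ̇² = 0.012501 + -0.210673 − -0.006127 = -0.192045

F_0 = 6.245361 N
F_1 = -3.930819 N
F_2 = -13.470313 N
F_3 = 8.259991 N
F_4 = -6.546139 N
F_5 = -6.677695 N
F_6 = -0.192045 N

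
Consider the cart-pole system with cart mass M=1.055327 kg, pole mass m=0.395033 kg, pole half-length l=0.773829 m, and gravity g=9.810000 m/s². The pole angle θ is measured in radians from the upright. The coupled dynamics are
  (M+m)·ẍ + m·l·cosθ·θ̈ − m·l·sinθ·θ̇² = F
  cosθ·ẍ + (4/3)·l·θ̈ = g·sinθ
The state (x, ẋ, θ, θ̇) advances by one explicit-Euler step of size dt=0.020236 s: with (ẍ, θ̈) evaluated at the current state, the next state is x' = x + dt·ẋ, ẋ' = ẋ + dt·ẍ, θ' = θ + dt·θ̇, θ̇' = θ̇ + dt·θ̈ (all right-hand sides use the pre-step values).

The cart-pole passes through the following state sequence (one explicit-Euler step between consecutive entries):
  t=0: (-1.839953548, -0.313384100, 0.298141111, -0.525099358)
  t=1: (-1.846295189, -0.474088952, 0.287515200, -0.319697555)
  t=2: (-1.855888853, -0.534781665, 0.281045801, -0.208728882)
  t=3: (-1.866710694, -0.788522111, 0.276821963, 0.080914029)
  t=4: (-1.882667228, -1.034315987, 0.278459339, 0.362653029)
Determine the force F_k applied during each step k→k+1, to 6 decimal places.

step 0→1:
  ẍ = (ẋ'−ẋ)/dt = (-0.474088952−-0.313384100)/0.020236 = -7.941533
  θ̈ = (θ̇'−θ̇)/dt = (-0.319697555−-0.525099358)/0.020236 = 10.150316
  sinθ=0.293744, cosθ=0.955884
  F = (M+m)·ẍ + m·l·cosθ·θ̈ − m·l·sinθ·θ̇² = -11.518081 + 2.965946 − 0.024759 = -8.576894
step 1→2:
  ẍ = (ẋ'−ẋ)/dt = (-0.534781665−-0.474088952)/0.020236 = -2.999245
  θ̈ = (θ̇'−θ̇)/dt = (-0.208728882−-0.319697555)/0.020236 = 5.483726
  sinθ=0.283570, cosθ=0.958951
  F = (M+m)·ẍ + m·l·cosθ·θ̈ − m·l·sinθ·θ̇² = -4.349984 + 1.607499 − 0.008860 = -2.751345
step 2→3:
  ẍ = (ẋ'−ẋ)/dt = (-0.788522111−-0.534781665)/0.020236 = -12.539061
  θ̈ = (θ̇'−θ̇)/dt = (0.080914029−-0.208728882)/0.020236 = 14.313249
  sinθ=0.277361, cosθ=0.960766
  F = (M+m)·ẍ + m·l·cosθ·θ̈ − m·l·sinθ·θ̇² = -18.186153 + 4.203724 − 0.003694 = -13.986123
step 3→4:
  ẍ = (ẋ'−ẋ)/dt = (-1.034315987−-0.788522111)/0.020236 = -12.146367
  θ̈ = (θ̇'−θ̇)/dt = (0.362653029−0.080914029)/0.020236 = 13.922663
  sinθ=0.273300, cosθ=0.961929
  F = (M+m)·ẍ + m·l·cosθ·θ̈ − m·l·sinθ·θ̇² = -17.616604 + 4.093960 − 0.000547 = -13.523191

F_0 = -8.576894 N
F_1 = -2.751345 N
F_2 = -13.986123 N
F_3 = -13.523191 N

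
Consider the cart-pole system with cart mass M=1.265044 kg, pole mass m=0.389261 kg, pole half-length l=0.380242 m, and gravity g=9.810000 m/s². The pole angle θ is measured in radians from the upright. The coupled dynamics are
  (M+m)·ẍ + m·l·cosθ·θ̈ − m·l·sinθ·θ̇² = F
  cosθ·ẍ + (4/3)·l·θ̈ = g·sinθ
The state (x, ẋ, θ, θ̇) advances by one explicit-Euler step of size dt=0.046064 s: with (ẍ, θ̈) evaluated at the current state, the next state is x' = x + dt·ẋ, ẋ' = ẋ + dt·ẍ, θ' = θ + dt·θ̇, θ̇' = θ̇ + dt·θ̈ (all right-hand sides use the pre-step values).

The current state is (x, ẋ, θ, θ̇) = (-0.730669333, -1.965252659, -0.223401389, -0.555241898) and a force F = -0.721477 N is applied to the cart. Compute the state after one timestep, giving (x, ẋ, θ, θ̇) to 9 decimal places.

sinθ=-0.221547761, cosθ=0.975149522
temp = (F + m·l·θ̇²·sinθ)/(M+m) = (-0.721477 + -0.010109573)/1.654305 = -0.442231978
θ̈ = (g·sinθ − cosθ·temp)/(l·(4/3 − m·cos²θ/(M+m))) = -4.129184571
ẍ = temp − m·l·θ̈·cosθ/(M+m) = -0.081967946
Euler: x'=-0.730669333+0.046064·-1.965252659=-0.821196731, ẋ'=-1.965252659+0.046064·-0.081967946=-1.969028430
       θ'=-0.223401389+0.046064·-0.555241898=-0.248978052, θ̇'=-0.555241898+0.046064·-4.129184571=-0.745448656

(-0.821196731, -1.969028430, -0.248978052, -0.745448656)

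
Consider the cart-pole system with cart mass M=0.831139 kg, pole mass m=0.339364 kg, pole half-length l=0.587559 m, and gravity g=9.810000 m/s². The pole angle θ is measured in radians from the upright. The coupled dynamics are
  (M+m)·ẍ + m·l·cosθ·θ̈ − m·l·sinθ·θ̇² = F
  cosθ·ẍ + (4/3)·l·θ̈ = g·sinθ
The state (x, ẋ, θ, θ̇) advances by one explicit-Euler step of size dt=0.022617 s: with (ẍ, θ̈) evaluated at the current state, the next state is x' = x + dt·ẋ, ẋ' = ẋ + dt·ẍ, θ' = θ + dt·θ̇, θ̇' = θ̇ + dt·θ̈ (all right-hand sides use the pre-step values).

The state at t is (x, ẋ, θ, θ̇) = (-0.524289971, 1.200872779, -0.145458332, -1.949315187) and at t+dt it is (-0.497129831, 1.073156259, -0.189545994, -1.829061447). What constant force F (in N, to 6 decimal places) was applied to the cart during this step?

F = -5.450935 N

ẍ = (ẋ'−ẋ)/dt = (1.073156259−1.200872779)/0.022617 = -5.646926
θ̈ = (θ̇'−θ̇)/dt = (-1.829061447−-1.949315187)/0.022617 = 5.316962
sinθ=-0.144946, cosθ=0.989440
F = (M+m)·ẍ + m·l·cosθ·θ̈ − m·l·sinθ·θ̇² = -6.609744 + 1.048987 − -0.109822 = -5.450935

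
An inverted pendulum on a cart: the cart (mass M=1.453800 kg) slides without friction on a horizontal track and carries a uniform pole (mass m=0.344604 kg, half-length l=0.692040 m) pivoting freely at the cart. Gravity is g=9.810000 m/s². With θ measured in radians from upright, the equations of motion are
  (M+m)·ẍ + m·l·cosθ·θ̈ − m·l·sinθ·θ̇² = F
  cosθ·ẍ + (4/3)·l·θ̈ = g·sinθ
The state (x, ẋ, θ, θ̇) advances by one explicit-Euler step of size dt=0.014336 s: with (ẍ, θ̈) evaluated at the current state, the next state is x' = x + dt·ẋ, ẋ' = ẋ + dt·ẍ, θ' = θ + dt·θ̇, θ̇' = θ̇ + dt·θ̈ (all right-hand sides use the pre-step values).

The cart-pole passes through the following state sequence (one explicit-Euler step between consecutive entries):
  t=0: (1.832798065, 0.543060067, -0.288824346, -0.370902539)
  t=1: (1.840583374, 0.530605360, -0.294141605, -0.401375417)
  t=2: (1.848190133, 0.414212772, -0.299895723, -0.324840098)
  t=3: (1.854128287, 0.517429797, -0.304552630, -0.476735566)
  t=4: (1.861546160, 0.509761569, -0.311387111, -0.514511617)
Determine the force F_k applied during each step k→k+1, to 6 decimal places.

step 0→1:
  ẍ = (ẋ'−ẋ)/dt = (0.530605360−0.543060067)/0.014336 = -0.868771
  θ̈ = (θ̇'−θ̇)/dt = (-0.401375417−-0.370902539)/0.014336 = -2.125619
  sinθ=-0.284825, cosθ=0.958579
  F = (M+m)·ẍ + m·l·cosθ·θ̈ − m·l·sinθ·θ̇² = -1.562402 + -0.485920 − -0.009344 = -2.038978
step 1→2:
  ẍ = (ẋ'−ẋ)/dt = (0.414212772−0.530605360)/0.014336 = -8.118903
  θ̈ = (θ̇'−θ̇)/dt = (-0.324840098−-0.401375417)/0.014336 = 5.338680
  sinθ=-0.289918, cosθ=0.957051
  F = (M+m)·ẍ + m·l·cosθ·θ̈ − m·l·sinθ·θ̇² = -14.601067 + 1.218486 − -0.011139 = -13.371442
step 2→3:
  ẍ = (ẋ'−ẋ)/dt = (0.517429797−0.414212772)/0.014336 = 7.199848
  θ̈ = (θ̇'−θ̇)/dt = (-0.476735566−-0.324840098)/0.014336 = -10.595387
  sinθ=-0.295421, cosθ=0.955367
  F = (M+m)·ẍ + m·l·cosθ·θ̈ − m·l·sinθ·θ̇² = 12.948236 + -2.414008 − -0.007434 = 10.541662
step 3→4:
  ẍ = (ẋ'−ẋ)/dt = (0.509761569−0.517429797)/0.014336 = -0.534893
  θ̈ = (θ̇'−θ̇)/dt = (-0.514511617−-0.476735566)/0.014336 = -2.635048
  sinθ=-0.299866, cosθ=0.953981
  F = (M+m)·ẍ + m·l·cosθ·θ̈ − m·l·sinθ·θ̇² = -0.961954 + -0.599487 − -0.016253 = -1.545188

F_0 = -2.038978 N
F_1 = -13.371442 N
F_2 = 10.541662 N
F_3 = -1.545188 N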